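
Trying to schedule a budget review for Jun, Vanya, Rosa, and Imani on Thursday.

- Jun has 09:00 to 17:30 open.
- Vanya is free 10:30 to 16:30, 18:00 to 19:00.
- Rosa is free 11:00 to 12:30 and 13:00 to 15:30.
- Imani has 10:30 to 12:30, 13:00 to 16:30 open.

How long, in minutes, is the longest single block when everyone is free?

150

Jun ∩ Vanya: 10:30-16:30.
Jun ∩ Vanya ∩ Rosa: 11:00-12:30, 13:00-15:30.
Jun ∩ Vanya ∩ Rosa ∩ Imani: 11:00-12:30, 13:00-15:30.
The longest is 13:00-15:30 at 150 minutes.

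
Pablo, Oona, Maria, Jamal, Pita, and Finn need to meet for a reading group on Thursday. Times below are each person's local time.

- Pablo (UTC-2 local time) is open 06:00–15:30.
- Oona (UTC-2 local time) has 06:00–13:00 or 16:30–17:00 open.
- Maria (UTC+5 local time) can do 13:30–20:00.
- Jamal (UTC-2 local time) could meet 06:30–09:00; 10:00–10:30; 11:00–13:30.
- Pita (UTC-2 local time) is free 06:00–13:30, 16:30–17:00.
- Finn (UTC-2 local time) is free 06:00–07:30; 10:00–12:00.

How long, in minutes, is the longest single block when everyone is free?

Pablo in UTC: 08:00-17:30 (add 2h to convert from UTC-2).
Oona in UTC: 08:00-15:00, 18:30-19:00 (add 2h to convert from UTC-2).
Maria in UTC: 08:30-15:00 (subtract 5h to convert from UTC+5).
Jamal in UTC: 08:30-11:00, 12:00-12:30, 13:00-15:30 (add 2h to convert from UTC-2).
Pita in UTC: 08:00-15:30, 18:30-19:00 (add 2h to convert from UTC-2).
Finn in UTC: 08:00-09:30, 12:00-14:00 (add 2h to convert from UTC-2).
Pablo ∩ Oona: 08:00-15:00.
Pablo ∩ Oona ∩ Maria: 08:30-15:00.
Pablo ∩ Oona ∩ Maria ∩ Jamal: 08:30-11:00, 12:00-12:30, 13:00-15:00.
Pablo ∩ Oona ∩ Maria ∩ Jamal ∩ Pita: 08:30-11:00, 12:00-12:30, 13:00-15:00.
Pablo ∩ Oona ∩ Maria ∩ Jamal ∩ Pita ∩ Finn: 08:30-09:30, 12:00-12:30, 13:00-14:00.
So the common availability across everyone is 08:30-09:30, 12:00-12:30, 13:00-14:00.
The longest is 08:30-09:30 at 60 minutes.

60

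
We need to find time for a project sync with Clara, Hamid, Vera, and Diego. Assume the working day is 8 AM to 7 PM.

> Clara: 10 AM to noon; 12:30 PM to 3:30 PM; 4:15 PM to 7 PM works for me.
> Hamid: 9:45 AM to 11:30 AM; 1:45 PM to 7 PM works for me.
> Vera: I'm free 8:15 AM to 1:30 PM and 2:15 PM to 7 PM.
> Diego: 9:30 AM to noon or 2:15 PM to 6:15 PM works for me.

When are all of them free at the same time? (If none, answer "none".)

Clara ∩ Hamid: 10:00-11:30, 13:45-15:30, 16:15-19:00.
Clara ∩ Hamid ∩ Vera: 10:00-11:30, 14:15-15:30, 16:15-19:00.
Clara ∩ Hamid ∩ Vera ∩ Diego: 10:00-11:30, 14:15-15:30, 16:15-18:15.
So the common availability across everyone is 10:00-11:30, 14:15-15:30, 16:15-18:15.

10:00-11:30, 14:15-15:30, 16:15-18:15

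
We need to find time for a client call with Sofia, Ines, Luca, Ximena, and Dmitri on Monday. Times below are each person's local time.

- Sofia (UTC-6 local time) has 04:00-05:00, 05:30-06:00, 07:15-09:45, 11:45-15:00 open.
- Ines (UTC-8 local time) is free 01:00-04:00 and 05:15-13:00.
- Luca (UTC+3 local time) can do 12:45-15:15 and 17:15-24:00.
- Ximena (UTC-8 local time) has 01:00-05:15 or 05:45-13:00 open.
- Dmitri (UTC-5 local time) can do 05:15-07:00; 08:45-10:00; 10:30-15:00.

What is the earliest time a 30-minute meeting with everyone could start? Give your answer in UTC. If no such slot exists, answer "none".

10:15

Sofia in UTC: 10:00-11:00, 11:30-12:00, 13:15-15:45, 17:45-21:00 (add 6h to convert from UTC-6).
Ines in UTC: 09:00-12:00, 13:15-21:00 (add 8h to convert from UTC-8).
Luca in UTC: 09:45-12:15, 14:15-21:00 (subtract 3h to convert from UTC+3).
Ximena in UTC: 09:00-13:15, 13:45-21:00 (add 8h to convert from UTC-8).
Dmitri in UTC: 10:15-12:00, 13:45-15:00, 15:30-20:00 (add 5h to convert from UTC-5).
Sofia ∩ Ines: 10:00-11:00, 11:30-12:00, 13:15-15:45, 17:45-21:00.
Sofia ∩ Ines ∩ Luca: 10:00-11:00, 11:30-12:00, 14:15-15:45, 17:45-21:00.
Sofia ∩ Ines ∩ Luca ∩ Ximena: 10:00-11:00, 11:30-12:00, 14:15-15:45, 17:45-21:00.
Sofia ∩ Ines ∩ Luca ∩ Ximena ∩ Dmitri: 10:15-11:00, 11:30-12:00, 14:15-15:00, 15:30-15:45, 17:45-20:00.
The first common window of at least 30 minutes is 10:15-11:00, so the earliest start is 10:15.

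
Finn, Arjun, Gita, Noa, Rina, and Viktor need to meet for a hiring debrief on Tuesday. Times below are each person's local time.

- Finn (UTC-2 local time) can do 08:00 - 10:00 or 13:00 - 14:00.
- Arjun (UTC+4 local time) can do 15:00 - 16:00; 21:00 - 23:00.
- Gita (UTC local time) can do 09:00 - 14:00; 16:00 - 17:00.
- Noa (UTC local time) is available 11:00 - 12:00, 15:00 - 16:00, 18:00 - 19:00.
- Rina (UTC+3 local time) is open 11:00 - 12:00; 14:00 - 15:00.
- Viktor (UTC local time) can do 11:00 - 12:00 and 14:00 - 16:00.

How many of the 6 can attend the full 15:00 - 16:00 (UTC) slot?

Finn in UTC: 10:00-12:00, 15:00-16:00 (add 2h to convert from UTC-2).
Arjun in UTC: 11:00-12:00, 17:00-19:00 (subtract 4h to convert from UTC+4).
Gita in UTC: 09:00-14:00, 16:00-17:00.
Noa in UTC: 11:00-12:00, 15:00-16:00, 18:00-19:00.
Rina in UTC: 08:00-09:00, 11:00-12:00 (subtract 3h to convert from UTC+3).
Viktor in UTC: 11:00-12:00, 14:00-16:00.
Finn, Noa, and Viktor can make the full 15:00-16:00 slot — that's 3.

3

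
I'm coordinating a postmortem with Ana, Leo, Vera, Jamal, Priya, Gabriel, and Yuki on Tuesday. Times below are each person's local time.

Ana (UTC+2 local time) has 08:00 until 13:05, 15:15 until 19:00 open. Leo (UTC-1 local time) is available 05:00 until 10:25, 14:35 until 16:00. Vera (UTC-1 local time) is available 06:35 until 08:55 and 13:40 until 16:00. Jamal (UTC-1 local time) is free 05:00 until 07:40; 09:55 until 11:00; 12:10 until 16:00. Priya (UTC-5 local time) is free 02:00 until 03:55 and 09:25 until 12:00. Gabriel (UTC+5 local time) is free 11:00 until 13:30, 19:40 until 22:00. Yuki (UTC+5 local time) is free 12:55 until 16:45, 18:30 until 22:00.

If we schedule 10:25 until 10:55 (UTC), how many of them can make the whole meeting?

3

Ana in UTC: 06:00-11:05, 13:15-17:00 (subtract 2h to convert from UTC+2).
Leo in UTC: 06:00-11:25, 15:35-17:00 (add 1h to convert from UTC-1).
Vera in UTC: 07:35-09:55, 14:40-17:00 (add 1h to convert from UTC-1).
Jamal in UTC: 06:00-08:40, 10:55-12:00, 13:10-17:00 (add 1h to convert from UTC-1).
Priya in UTC: 07:00-08:55, 14:25-17:00 (add 5h to convert from UTC-5).
Gabriel in UTC: 06:00-08:30, 14:40-17:00 (subtract 5h to convert from UTC+5).
Yuki in UTC: 07:55-11:45, 13:30-17:00 (subtract 5h to convert from UTC+5).
Ana, Leo, and Yuki can make the full 10:25-10:55 slot — that's 3.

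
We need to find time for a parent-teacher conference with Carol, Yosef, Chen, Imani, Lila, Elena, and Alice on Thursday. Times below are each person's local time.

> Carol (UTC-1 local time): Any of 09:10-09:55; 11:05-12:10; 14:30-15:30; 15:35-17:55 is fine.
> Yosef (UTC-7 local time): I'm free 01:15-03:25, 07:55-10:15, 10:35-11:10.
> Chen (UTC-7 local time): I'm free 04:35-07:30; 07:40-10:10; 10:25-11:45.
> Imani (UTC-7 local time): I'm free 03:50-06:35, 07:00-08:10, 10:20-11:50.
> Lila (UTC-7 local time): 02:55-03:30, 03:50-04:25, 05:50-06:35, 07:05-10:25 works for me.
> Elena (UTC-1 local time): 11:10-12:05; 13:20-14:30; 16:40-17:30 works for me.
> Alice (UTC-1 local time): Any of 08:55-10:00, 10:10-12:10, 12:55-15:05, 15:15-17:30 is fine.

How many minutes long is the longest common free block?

Carol in UTC: 10:10-10:55, 12:05-13:10, 15:30-16:30, 16:35-18:55 (add 1h to convert from UTC-1).
Yosef in UTC: 08:15-10:25, 14:55-17:15, 17:35-18:10 (add 7h to convert from UTC-7).
Chen in UTC: 11:35-14:30, 14:40-17:10, 17:25-18:45 (add 7h to convert from UTC-7).
Imani in UTC: 10:50-13:35, 14:00-15:10, 17:20-18:50 (add 7h to convert from UTC-7).
Lila in UTC: 09:55-10:30, 10:50-11:25, 12:50-13:35, 14:05-17:25 (add 7h to convert from UTC-7).
Elena in UTC: 12:10-13:05, 14:20-15:30, 17:40-18:30 (add 1h to convert from UTC-1).
Alice in UTC: 09:55-11:00, 11:10-13:10, 13:55-16:05, 16:15-18:30 (add 1h to convert from UTC-1).
Carol ∩ Yosef: 10:10-10:25, 15:30-16:30, 16:35-17:15, 17:35-18:10.
Carol ∩ Yosef ∩ Chen: 15:30-16:30, 16:35-17:10, 17:35-18:10.
Carol ∩ Yosef ∩ Chen ∩ Imani: 17:35-18:10.
Carol ∩ Yosef ∩ Chen ∩ Imani ∩ Lila: ∅.
Carol ∩ Yosef ∩ Chen ∩ Imani ∩ Lila ∩ Elena: ∅.
Carol ∩ Yosef ∩ Chen ∩ Imani ∩ Lila ∩ Elena ∩ Alice: ∅.
There is no time when everyone is free.
No common window exists, so the longest block is 0 minutes.

0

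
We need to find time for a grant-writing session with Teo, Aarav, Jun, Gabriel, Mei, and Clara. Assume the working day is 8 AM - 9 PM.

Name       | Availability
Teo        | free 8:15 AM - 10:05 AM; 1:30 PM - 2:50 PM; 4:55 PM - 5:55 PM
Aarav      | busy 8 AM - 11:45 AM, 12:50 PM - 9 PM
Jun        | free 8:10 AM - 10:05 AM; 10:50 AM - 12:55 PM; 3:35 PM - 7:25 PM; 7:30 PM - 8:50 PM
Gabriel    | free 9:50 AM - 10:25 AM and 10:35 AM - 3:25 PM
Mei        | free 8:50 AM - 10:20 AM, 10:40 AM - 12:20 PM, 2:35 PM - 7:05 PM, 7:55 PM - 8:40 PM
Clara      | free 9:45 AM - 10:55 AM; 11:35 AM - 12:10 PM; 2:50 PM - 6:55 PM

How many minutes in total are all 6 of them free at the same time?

0

Teo free: 08:15-10:05, 13:30-14:50, 16:55-17:55.
Aarav free: 11:45-12:50 (invert busy blocks within the working day).
Jun free: 08:10-10:05, 10:50-12:55, 15:35-19:25, 19:30-20:50.
Gabriel free: 09:50-10:25, 10:35-15:25.
Mei free: 08:50-10:20, 10:40-12:20, 14:35-19:05, 19:55-20:40.
Clara free: 09:45-10:55, 11:35-12:10, 14:50-18:55.
Teo ∩ Aarav: ∅.
Teo ∩ Aarav ∩ Jun: ∅.
Teo ∩ Aarav ∩ Jun ∩ Gabriel: ∅.
Teo ∩ Aarav ∩ Jun ∩ Gabriel ∩ Mei: ∅.
Teo ∩ Aarav ∩ Jun ∩ Gabriel ∩ Mei ∩ Clara: ∅.
There is no time when everyone is free.
There is no common window, so the total is 0 minutes.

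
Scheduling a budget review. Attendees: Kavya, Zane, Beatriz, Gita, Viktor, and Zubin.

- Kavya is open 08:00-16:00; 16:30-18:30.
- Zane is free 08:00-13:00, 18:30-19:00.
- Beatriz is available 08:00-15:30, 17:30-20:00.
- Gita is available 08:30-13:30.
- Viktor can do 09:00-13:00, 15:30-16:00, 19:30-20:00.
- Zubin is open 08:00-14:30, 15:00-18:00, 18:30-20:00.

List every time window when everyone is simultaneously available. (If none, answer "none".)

09:00-13:00

Kavya ∩ Zane: 08:00-13:00.
Kavya ∩ Zane ∩ Beatriz: 08:00-13:00.
Kavya ∩ Zane ∩ Beatriz ∩ Gita: 08:30-13:00.
Kavya ∩ Zane ∩ Beatriz ∩ Gita ∩ Viktor: 09:00-13:00.
Kavya ∩ Zane ∩ Beatriz ∩ Gita ∩ Viktor ∩ Zubin: 09:00-13:00.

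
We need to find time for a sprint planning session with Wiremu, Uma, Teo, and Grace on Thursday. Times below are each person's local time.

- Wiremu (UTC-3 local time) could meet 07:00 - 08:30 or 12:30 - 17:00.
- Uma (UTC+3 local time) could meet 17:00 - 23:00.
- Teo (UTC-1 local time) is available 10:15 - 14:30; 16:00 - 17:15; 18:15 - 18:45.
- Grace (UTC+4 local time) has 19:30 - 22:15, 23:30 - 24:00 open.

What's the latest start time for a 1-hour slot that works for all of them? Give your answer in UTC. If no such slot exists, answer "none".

17:15

Wiremu in UTC: 10:00-11:30, 15:30-20:00 (add 3h to convert from UTC-3).
Uma in UTC: 14:00-20:00 (subtract 3h to convert from UTC+3).
Teo in UTC: 11:15-15:30, 17:00-18:15, 19:15-19:45 (add 1h to convert from UTC-1).
Grace in UTC: 15:30-18:15, 19:30-20:00 (subtract 4h to convert from UTC+4).
Wiremu ∩ Uma: 15:30-20:00.
Wiremu ∩ Uma ∩ Teo: 17:00-18:15, 19:15-19:45.
Wiremu ∩ Uma ∩ Teo ∩ Grace: 17:00-18:15, 19:30-19:45.
So the common availability across everyone is 17:00-18:15, 19:30-19:45.
The last common window of at least 60 minutes is 17:00-18:15; a 60-minute meeting can start as late as 17:15 and still end by 18:15.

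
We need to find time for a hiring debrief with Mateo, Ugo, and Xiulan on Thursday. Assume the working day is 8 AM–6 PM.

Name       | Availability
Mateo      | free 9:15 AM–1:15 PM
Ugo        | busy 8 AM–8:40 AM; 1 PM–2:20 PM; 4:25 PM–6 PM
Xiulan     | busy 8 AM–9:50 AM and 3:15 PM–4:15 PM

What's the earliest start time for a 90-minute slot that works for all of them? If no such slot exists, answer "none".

09:50

Mateo free: 09:15-13:15.
Ugo free: 08:40-13:00, 14:20-16:25 (invert busy blocks within the working day).
Xiulan free: 09:50-15:15, 16:15-18:00 (invert busy blocks within the working day).
Mateo ∩ Ugo: 09:15-13:00.
Mateo ∩ Ugo ∩ Xiulan: 09:50-13:00.
The first common window of at least 90 minutes is 09:50-13:00, so the earliest start is 09:50.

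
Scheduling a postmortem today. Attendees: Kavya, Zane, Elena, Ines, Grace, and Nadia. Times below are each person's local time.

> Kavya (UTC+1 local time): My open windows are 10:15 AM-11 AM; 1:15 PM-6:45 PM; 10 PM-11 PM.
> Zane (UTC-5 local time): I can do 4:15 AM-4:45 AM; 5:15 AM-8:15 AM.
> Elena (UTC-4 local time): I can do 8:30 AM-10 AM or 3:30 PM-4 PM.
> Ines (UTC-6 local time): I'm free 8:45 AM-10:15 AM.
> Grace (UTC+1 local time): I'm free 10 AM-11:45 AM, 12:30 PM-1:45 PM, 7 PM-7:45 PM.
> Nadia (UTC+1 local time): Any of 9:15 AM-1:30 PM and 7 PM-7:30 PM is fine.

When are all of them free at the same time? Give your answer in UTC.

none

Kavya in UTC: 09:15-10:00, 12:15-17:45, 21:00-22:00 (subtract 1h to convert from UTC+1).
Zane in UTC: 09:15-09:45, 10:15-13:15 (add 5h to convert from UTC-5).
Elena in UTC: 12:30-14:00, 19:30-20:00 (add 4h to convert from UTC-4).
Ines in UTC: 14:45-16:15 (add 6h to convert from UTC-6).
Grace in UTC: 09:00-10:45, 11:30-12:45, 18:00-18:45 (subtract 1h to convert from UTC+1).
Nadia in UTC: 08:15-12:30, 18:00-18:30 (subtract 1h to convert from UTC+1).
Kavya ∩ Zane: 09:15-09:45, 12:15-13:15.
Kavya ∩ Zane ∩ Elena: 12:30-13:15.
Kavya ∩ Zane ∩ Elena ∩ Ines: ∅.
Kavya ∩ Zane ∩ Elena ∩ Ines ∩ Grace: ∅.
Kavya ∩ Zane ∩ Elena ∩ Ines ∩ Grace ∩ Nadia: ∅.
There is no time when everyone is free.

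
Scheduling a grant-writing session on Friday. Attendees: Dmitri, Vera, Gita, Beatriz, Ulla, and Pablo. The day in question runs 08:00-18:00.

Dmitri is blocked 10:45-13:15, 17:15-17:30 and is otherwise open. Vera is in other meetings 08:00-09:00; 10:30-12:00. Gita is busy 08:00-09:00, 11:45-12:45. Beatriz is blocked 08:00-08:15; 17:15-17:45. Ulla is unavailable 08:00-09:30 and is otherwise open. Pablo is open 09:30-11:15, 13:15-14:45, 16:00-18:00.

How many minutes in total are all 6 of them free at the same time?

Dmitri free: 08:00-10:45, 13:15-17:15, 17:30-18:00 (invert busy blocks within the working day).
Vera free: 09:00-10:30, 12:00-18:00 (invert busy blocks within the working day).
Gita free: 09:00-11:45, 12:45-18:00 (invert busy blocks within the working day).
Beatriz free: 08:15-17:15, 17:45-18:00 (invert busy blocks within the working day).
Ulla free: 09:30-18:00 (invert busy blocks within the working day).
Pablo free: 09:30-11:15, 13:15-14:45, 16:00-18:00.
Dmitri ∩ Vera: 09:00-10:30, 13:15-17:15, 17:30-18:00.
Dmitri ∩ Vera ∩ Gita: 09:00-10:30, 13:15-17:15, 17:30-18:00.
Dmitri ∩ Vera ∩ Gita ∩ Beatriz: 09:00-10:30, 13:15-17:15, 17:45-18:00.
Dmitri ∩ Vera ∩ Gita ∩ Beatriz ∩ Ulla: 09:30-10:30, 13:15-17:15, 17:45-18:00.
Dmitri ∩ Vera ∩ Gita ∩ Beatriz ∩ Ulla ∩ Pablo: 09:30-10:30, 13:15-14:45, 16:00-17:15, 17:45-18:00.
Summing the common windows: 60 + 90 + 75 + 15 = 240 minutes.

240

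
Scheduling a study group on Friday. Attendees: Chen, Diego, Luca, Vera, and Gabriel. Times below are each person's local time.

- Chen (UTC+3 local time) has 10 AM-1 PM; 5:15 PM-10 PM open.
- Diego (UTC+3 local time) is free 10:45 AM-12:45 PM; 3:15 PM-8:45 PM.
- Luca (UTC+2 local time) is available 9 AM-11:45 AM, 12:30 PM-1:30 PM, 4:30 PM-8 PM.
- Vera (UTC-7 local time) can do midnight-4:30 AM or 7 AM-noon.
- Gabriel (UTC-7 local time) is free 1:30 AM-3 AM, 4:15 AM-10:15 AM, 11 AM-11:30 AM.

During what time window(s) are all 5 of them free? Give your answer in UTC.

Chen in UTC: 07:00-10:00, 14:15-19:00 (subtract 3h to convert from UTC+3).
Diego in UTC: 07:45-09:45, 12:15-17:45 (subtract 3h to convert from UTC+3).
Luca in UTC: 07:00-09:45, 10:30-11:30, 14:30-18:00 (subtract 2h to convert from UTC+2).
Vera in UTC: 07:00-11:30, 14:00-19:00 (add 7h to convert from UTC-7).
Gabriel in UTC: 08:30-10:00, 11:15-17:15, 18:00-18:30 (add 7h to convert from UTC-7).
Chen ∩ Diego: 07:45-09:45, 14:15-17:45.
Chen ∩ Diego ∩ Luca: 07:45-09:45, 14:30-17:45.
Chen ∩ Diego ∩ Luca ∩ Vera: 07:45-09:45, 14:30-17:45.
Chen ∩ Diego ∩ Luca ∩ Vera ∩ Gabriel: 08:30-09:45, 14:30-17:15.
Those are the intersection windows.

08:30-09:45, 14:30-17:15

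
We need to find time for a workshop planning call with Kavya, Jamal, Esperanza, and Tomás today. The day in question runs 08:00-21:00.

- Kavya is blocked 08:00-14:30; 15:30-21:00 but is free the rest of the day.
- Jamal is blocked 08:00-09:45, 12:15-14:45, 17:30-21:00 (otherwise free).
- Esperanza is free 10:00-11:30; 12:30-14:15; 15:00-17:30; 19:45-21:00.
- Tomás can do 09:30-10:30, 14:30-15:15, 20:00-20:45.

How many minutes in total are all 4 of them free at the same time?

Kavya free: 14:30-15:30 (invert busy blocks within the working day).
Jamal free: 09:45-12:15, 14:45-17:30 (invert busy blocks within the working day).
Esperanza free: 10:00-11:30, 12:30-14:15, 15:00-17:30, 19:45-21:00.
Tomás free: 09:30-10:30, 14:30-15:15, 20:00-20:45.
Kavya ∩ Jamal: 14:45-15:30.
Kavya ∩ Jamal ∩ Esperanza: 15:00-15:30.
Kavya ∩ Jamal ∩ Esperanza ∩ Tomás: 15:00-15:15.
That's a single block of 15 minutes.

15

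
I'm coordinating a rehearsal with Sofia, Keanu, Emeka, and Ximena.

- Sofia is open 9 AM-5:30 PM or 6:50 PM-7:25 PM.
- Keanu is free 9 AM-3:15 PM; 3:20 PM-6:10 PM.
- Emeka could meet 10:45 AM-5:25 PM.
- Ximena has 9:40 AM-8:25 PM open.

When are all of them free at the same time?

10:45-15:15, 15:20-17:25

Sofia ∩ Keanu: 09:00-15:15, 15:20-17:30.
Sofia ∩ Keanu ∩ Emeka: 10:45-15:15, 15:20-17:25.
Sofia ∩ Keanu ∩ Emeka ∩ Ximena: 10:45-15:15, 15:20-17:25.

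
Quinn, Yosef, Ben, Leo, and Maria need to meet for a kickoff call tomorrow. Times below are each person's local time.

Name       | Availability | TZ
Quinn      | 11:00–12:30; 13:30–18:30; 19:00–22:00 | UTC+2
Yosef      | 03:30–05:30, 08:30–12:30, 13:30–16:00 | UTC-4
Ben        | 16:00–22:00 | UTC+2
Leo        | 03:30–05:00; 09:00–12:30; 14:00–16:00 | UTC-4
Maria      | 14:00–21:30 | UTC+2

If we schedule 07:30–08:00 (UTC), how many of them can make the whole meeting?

2

Quinn in UTC: 09:00-10:30, 11:30-16:30, 17:00-20:00 (subtract 2h to convert from UTC+2).
Yosef in UTC: 07:30-09:30, 12:30-16:30, 17:30-20:00 (add 4h to convert from UTC-4).
Ben in UTC: 14:00-20:00 (subtract 2h to convert from UTC+2).
Leo in UTC: 07:30-09:00, 13:00-16:30, 18:00-20:00 (add 4h to convert from UTC-4).
Maria in UTC: 12:00-19:30 (subtract 2h to convert from UTC+2).
Yosef and Leo can make the full 07:30-08:00 slot — that's 2.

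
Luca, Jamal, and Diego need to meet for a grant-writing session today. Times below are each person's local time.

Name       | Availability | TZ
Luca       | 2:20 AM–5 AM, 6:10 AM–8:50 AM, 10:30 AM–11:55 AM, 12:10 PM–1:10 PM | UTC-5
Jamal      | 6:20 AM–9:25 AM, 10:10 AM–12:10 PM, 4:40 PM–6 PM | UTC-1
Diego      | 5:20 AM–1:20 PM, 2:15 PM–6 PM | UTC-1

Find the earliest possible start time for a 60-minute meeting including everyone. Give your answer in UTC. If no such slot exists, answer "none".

07:20

Luca in UTC: 07:20-10:00, 11:10-13:50, 15:30-16:55, 17:10-18:10 (add 5h to convert from UTC-5).
Jamal in UTC: 07:20-10:25, 11:10-13:10, 17:40-19:00 (add 1h to convert from UTC-1).
Diego in UTC: 06:20-14:20, 15:15-19:00 (add 1h to convert from UTC-1).
Luca ∩ Jamal: 07:20-10:00, 11:10-13:10, 17:40-18:10.
Luca ∩ Jamal ∩ Diego: 07:20-10:00, 11:10-13:10, 17:40-18:10.
Those are the intersection windows.
The first common window of at least 60 minutes is 07:20-10:00, so the earliest start is 07:20.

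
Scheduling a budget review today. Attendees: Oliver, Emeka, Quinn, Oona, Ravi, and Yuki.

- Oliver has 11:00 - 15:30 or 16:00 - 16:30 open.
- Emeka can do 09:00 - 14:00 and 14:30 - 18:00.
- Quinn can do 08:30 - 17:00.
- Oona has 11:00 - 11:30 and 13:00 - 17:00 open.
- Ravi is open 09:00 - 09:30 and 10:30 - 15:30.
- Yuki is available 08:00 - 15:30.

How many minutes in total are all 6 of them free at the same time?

Oliver ∩ Emeka: 11:00-14:00, 14:30-15:30, 16:00-16:30.
Oliver ∩ Emeka ∩ Quinn: 11:00-14:00, 14:30-15:30, 16:00-16:30.
Oliver ∩ Emeka ∩ Quinn ∩ Oona: 11:00-11:30, 13:00-14:00, 14:30-15:30, 16:00-16:30.
Oliver ∩ Emeka ∩ Quinn ∩ Oona ∩ Ravi: 11:00-11:30, 13:00-14:00, 14:30-15:30.
Oliver ∩ Emeka ∩ Quinn ∩ Oona ∩ Ravi ∩ Yuki: 11:00-11:30, 13:00-14:00, 14:30-15:30.
Those are the intersection windows.
Summing the common windows: 30 + 60 + 60 = 150 minutes.

150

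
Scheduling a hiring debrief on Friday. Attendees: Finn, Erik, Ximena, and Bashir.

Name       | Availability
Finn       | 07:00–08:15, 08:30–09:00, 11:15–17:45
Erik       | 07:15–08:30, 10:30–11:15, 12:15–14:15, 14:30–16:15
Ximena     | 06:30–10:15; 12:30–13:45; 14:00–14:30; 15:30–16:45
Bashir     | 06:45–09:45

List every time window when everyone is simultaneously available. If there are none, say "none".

Finn ∩ Erik: 07:15-08:15, 12:15-14:15, 14:30-16:15.
Finn ∩ Erik ∩ Ximena: 07:15-08:15, 12:30-13:45, 14:00-14:15, 15:30-16:15.
Finn ∩ Erik ∩ Ximena ∩ Bashir: 07:15-08:15.

07:15-08:15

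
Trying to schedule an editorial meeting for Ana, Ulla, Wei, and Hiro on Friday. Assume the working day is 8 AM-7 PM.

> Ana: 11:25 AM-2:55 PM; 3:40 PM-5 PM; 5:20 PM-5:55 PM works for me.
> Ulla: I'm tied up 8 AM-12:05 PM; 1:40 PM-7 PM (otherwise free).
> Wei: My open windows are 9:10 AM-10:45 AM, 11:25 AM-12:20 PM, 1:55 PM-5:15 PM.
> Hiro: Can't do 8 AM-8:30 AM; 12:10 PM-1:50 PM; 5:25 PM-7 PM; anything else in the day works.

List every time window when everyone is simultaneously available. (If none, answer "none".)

Ana free: 11:25-14:55, 15:40-17:00, 17:20-17:55.
Ulla free: 12:05-13:40 (invert busy blocks within the working day).
Wei free: 09:10-10:45, 11:25-12:20, 13:55-17:15.
Hiro free: 08:30-12:10, 13:50-17:25 (invert busy blocks within the working day).
Ana ∩ Ulla: 12:05-13:40.
Ana ∩ Ulla ∩ Wei: 12:05-12:20.
Ana ∩ Ulla ∩ Wei ∩ Hiro: 12:05-12:10.

12:05-12:10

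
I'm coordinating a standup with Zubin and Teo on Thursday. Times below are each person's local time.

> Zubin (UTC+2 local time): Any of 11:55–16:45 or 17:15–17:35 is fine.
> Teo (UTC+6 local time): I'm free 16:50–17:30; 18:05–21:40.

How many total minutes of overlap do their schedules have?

Zubin in UTC: 09:55-14:45, 15:15-15:35 (subtract 2h to convert from UTC+2).
Teo in UTC: 10:50-11:30, 12:05-15:40 (subtract 6h to convert from UTC+6).
Zubin ∩ Teo: 10:50-11:30, 12:05-14:45, 15:15-15:35.
Summing the common windows: 40 + 160 + 20 = 220 minutes.

220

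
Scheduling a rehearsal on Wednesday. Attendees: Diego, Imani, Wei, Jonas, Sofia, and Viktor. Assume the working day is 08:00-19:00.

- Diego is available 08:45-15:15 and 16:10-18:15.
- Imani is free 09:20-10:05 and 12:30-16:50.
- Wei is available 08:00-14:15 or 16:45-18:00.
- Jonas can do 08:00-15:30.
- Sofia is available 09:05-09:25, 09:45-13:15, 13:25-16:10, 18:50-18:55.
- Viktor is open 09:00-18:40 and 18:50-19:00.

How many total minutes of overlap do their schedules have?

120

Diego ∩ Imani: 09:20-10:05, 12:30-15:15, 16:10-16:50.
Diego ∩ Imani ∩ Wei: 09:20-10:05, 12:30-14:15, 16:45-16:50.
Diego ∩ Imani ∩ Wei ∩ Jonas: 09:20-10:05, 12:30-14:15.
Diego ∩ Imani ∩ Wei ∩ Jonas ∩ Sofia: 09:20-09:25, 09:45-10:05, 12:30-13:15, 13:25-14:15.
Diego ∩ Imani ∩ Wei ∩ Jonas ∩ Sofia ∩ Viktor: 09:20-09:25, 09:45-10:05, 12:30-13:15, 13:25-14:15.
So the common availability across everyone is 09:20-09:25, 09:45-10:05, 12:30-13:15, 13:25-14:15.
Summing the common windows: 5 + 20 + 45 + 50 = 120 minutes.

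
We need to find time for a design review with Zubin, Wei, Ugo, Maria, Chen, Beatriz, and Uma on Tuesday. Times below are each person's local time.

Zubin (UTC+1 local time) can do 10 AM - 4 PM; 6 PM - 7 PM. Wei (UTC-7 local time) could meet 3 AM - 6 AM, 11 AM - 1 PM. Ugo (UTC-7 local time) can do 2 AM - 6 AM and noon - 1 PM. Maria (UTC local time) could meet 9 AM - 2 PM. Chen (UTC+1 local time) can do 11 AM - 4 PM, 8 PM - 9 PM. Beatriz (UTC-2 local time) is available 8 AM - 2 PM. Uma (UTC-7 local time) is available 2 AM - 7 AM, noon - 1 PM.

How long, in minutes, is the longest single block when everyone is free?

180

Zubin in UTC: 09:00-15:00, 17:00-18:00 (subtract 1h to convert from UTC+1).
Wei in UTC: 10:00-13:00, 18:00-20:00 (add 7h to convert from UTC-7).
Ugo in UTC: 09:00-13:00, 19:00-20:00 (add 7h to convert from UTC-7).
Maria in UTC: 09:00-14:00.
Chen in UTC: 10:00-15:00, 19:00-20:00 (subtract 1h to convert from UTC+1).
Beatriz in UTC: 10:00-16:00 (add 2h to convert from UTC-2).
Uma in UTC: 09:00-14:00, 19:00-20:00 (add 7h to convert from UTC-7).
Zubin ∩ Wei: 10:00-13:00.
Zubin ∩ Wei ∩ Ugo: 10:00-13:00.
Zubin ∩ Wei ∩ Ugo ∩ Maria: 10:00-13:00.
Zubin ∩ Wei ∩ Ugo ∩ Maria ∩ Chen: 10:00-13:00.
Zubin ∩ Wei ∩ Ugo ∩ Maria ∩ Chen ∩ Beatriz: 10:00-13:00.
Zubin ∩ Wei ∩ Ugo ∩ Maria ∩ Chen ∩ Beatriz ∩ Uma: 10:00-13:00.
The longest is 10:00-13:00 at 180 minutes.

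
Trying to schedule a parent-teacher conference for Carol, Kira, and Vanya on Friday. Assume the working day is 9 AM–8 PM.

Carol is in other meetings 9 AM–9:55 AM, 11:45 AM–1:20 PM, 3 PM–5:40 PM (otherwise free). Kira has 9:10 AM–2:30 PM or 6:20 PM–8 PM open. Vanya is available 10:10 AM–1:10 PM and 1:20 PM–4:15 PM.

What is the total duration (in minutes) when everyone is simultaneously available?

165

Carol free: 09:55-11:45, 13:20-15:00, 17:40-20:00 (invert busy blocks within the working day).
Kira free: 09:10-14:30, 18:20-20:00.
Vanya free: 10:10-13:10, 13:20-16:15.
Carol ∩ Kira: 09:55-11:45, 13:20-14:30, 18:20-20:00.
Carol ∩ Kira ∩ Vanya: 10:10-11:45, 13:20-14:30.
So the common availability across everyone is 10:10-11:45, 13:20-14:30.
Summing the common windows: 95 + 70 = 165 minutes.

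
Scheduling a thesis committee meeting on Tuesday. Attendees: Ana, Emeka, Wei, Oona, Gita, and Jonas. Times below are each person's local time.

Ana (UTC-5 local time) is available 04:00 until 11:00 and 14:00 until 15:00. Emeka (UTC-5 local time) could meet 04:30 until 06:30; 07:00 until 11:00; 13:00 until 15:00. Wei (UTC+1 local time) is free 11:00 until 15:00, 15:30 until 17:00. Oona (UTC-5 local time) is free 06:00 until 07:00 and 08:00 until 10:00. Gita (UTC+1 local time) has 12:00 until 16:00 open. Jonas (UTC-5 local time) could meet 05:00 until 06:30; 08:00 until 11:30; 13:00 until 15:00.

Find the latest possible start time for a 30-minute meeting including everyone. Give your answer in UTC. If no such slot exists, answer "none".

14:30

Ana in UTC: 09:00-16:00, 19:00-20:00 (add 5h to convert from UTC-5).
Emeka in UTC: 09:30-11:30, 12:00-16:00, 18:00-20:00 (add 5h to convert from UTC-5).
Wei in UTC: 10:00-14:00, 14:30-16:00 (subtract 1h to convert from UTC+1).
Oona in UTC: 11:00-12:00, 13:00-15:00 (add 5h to convert from UTC-5).
Gita in UTC: 11:00-15:00 (subtract 1h to convert from UTC+1).
Jonas in UTC: 10:00-11:30, 13:00-16:30, 18:00-20:00 (add 5h to convert from UTC-5).
Ana ∩ Emeka: 09:30-11:30, 12:00-16:00, 19:00-20:00.
Ana ∩ Emeka ∩ Wei: 10:00-11:30, 12:00-14:00, 14:30-16:00.
Ana ∩ Emeka ∩ Wei ∩ Oona: 11:00-11:30, 13:00-14:00, 14:30-15:00.
Ana ∩ Emeka ∩ Wei ∩ Oona ∩ Gita: 11:00-11:30, 13:00-14:00, 14:30-15:00.
Ana ∩ Emeka ∩ Wei ∩ Oona ∩ Gita ∩ Jonas: 11:00-11:30, 13:00-14:00, 14:30-15:00.
Those are the intersection windows.
The last common window of at least 30 minutes is 14:30-15:00; a 30-minute meeting can start as late as 14:30 and still end by 15:00.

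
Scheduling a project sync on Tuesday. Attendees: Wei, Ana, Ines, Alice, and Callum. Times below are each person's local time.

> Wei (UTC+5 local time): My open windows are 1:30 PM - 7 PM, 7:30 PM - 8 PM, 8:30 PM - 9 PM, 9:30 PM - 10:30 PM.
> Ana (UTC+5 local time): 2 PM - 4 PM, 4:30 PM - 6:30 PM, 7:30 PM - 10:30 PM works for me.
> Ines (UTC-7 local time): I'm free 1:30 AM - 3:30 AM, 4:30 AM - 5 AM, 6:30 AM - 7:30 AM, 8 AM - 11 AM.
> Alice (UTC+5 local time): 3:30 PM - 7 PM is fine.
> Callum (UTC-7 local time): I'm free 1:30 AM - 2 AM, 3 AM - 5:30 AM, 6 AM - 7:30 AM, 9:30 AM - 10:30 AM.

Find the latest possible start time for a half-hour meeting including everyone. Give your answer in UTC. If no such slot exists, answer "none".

Wei in UTC: 08:30-14:00, 14:30-15:00, 15:30-16:00, 16:30-17:30 (subtract 5h to convert from UTC+5).
Ana in UTC: 09:00-11:00, 11:30-13:30, 14:30-17:30 (subtract 5h to convert from UTC+5).
Ines in UTC: 08:30-10:30, 11:30-12:00, 13:30-14:30, 15:00-18:00 (add 7h to convert from UTC-7).
Alice in UTC: 10:30-14:00 (subtract 5h to convert from UTC+5).
Callum in UTC: 08:30-09:00, 10:00-12:30, 13:00-14:30, 16:30-17:30 (add 7h to convert from UTC-7).
Wei ∩ Ana: 09:00-11:00, 11:30-13:30, 14:30-15:00, 15:30-16:00, 16:30-17:30.
Wei ∩ Ana ∩ Ines: 09:00-10:30, 11:30-12:00, 15:30-16:00, 16:30-17:30.
Wei ∩ Ana ∩ Ines ∩ Alice: 11:30-12:00.
Wei ∩ Ana ∩ Ines ∩ Alice ∩ Callum: 11:30-12:00.
The last common window of at least 30 minutes is 11:30-12:00; a 30-minute meeting can start as late as 11:30 and still end by 12:00.

11:30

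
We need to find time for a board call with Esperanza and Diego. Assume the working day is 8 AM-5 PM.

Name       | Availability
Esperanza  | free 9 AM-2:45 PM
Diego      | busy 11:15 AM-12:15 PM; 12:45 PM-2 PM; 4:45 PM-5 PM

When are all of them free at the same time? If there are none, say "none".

09:00-11:15, 12:15-12:45, 14:00-14:45

Esperanza free: 09:00-14:45.
Diego free: 08:00-11:15, 12:15-12:45, 14:00-16:45 (invert busy blocks within the working day).
Esperanza ∩ Diego: 09:00-11:15, 12:15-12:45, 14:00-14:45.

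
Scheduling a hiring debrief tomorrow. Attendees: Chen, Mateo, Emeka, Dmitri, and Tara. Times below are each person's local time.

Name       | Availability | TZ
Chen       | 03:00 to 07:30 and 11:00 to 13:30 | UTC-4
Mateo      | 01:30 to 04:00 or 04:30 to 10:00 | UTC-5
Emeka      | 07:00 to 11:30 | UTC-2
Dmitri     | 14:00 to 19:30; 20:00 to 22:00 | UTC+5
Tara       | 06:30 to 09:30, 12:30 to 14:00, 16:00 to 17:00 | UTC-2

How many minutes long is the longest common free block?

120

Chen in UTC: 07:00-11:30, 15:00-17:30 (add 4h to convert from UTC-4).
Mateo in UTC: 06:30-09:00, 09:30-15:00 (add 5h to convert from UTC-5).
Emeka in UTC: 09:00-13:30 (add 2h to convert from UTC-2).
Dmitri in UTC: 09:00-14:30, 15:00-17:00 (subtract 5h to convert from UTC+5).
Tara in UTC: 08:30-11:30, 14:30-16:00, 18:00-19:00 (add 2h to convert from UTC-2).
Chen ∩ Mateo: 07:00-09:00, 09:30-11:30.
Chen ∩ Mateo ∩ Emeka: 09:30-11:30.
Chen ∩ Mateo ∩ Emeka ∩ Dmitri: 09:30-11:30.
Chen ∩ Mateo ∩ Emeka ∩ Dmitri ∩ Tara: 09:30-11:30.
The longest is 09:30-11:30 at 120 minutes.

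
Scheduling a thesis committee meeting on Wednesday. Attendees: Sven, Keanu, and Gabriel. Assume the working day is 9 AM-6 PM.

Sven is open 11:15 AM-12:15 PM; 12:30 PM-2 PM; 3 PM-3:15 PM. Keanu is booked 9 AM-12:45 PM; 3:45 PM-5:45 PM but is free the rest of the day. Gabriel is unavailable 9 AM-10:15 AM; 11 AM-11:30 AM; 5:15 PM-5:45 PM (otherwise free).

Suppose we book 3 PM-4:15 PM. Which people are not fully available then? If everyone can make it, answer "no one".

Sven free: 11:15-12:15, 12:30-14:00, 15:00-15:15.
Keanu free: 12:45-15:45, 17:45-18:00 (invert busy blocks within the working day).
Gabriel free: 10:15-11:00, 11:30-17:15, 17:45-18:00 (invert busy blocks within the working day).
Sven: not fully free for 15:00-16:15. Keanu: not fully free for 15:00-16:15. Gabriel: free for 15:00-16:15.

Keanu, Sven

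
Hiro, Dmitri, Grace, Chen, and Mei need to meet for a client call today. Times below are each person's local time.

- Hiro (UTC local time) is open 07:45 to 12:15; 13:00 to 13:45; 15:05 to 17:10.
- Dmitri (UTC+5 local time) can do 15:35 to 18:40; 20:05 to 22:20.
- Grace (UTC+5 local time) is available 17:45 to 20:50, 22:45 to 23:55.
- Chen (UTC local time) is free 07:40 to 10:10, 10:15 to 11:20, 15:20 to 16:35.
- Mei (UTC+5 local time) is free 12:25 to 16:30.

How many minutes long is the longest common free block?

0

Hiro in UTC: 07:45-12:15, 13:00-13:45, 15:05-17:10.
Dmitri in UTC: 10:35-13:40, 15:05-17:20 (subtract 5h to convert from UTC+5).
Grace in UTC: 12:45-15:50, 17:45-18:55 (subtract 5h to convert from UTC+5).
Chen in UTC: 07:40-10:10, 10:15-11:20, 15:20-16:35.
Mei in UTC: 07:25-11:30 (subtract 5h to convert from UTC+5).
Hiro ∩ Dmitri: 10:35-12:15, 13:00-13:40, 15:05-17:10.
Hiro ∩ Dmitri ∩ Grace: 13:00-13:40, 15:05-15:50.
Hiro ∩ Dmitri ∩ Grace ∩ Chen: 15:20-15:50.
Hiro ∩ Dmitri ∩ Grace ∩ Chen ∩ Mei: ∅.
There is no time when everyone is free.
No common window exists, so the longest block is 0 minutes.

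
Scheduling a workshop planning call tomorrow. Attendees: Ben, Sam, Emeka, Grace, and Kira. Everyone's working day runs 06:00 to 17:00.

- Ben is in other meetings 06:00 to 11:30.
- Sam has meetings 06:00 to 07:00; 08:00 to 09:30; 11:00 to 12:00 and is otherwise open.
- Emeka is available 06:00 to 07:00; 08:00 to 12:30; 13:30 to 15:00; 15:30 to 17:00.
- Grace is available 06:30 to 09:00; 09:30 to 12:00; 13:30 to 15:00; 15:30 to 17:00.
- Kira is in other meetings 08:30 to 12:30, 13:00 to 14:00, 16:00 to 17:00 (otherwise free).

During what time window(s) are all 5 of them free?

14:00-15:00, 15:30-16:00

Ben free: 11:30-17:00 (invert busy blocks within the working day).
Sam free: 07:00-08:00, 09:30-11:00, 12:00-17:00 (invert busy blocks within the working day).
Emeka free: 06:00-07:00, 08:00-12:30, 13:30-15:00, 15:30-17:00.
Grace free: 06:30-09:00, 09:30-12:00, 13:30-15:00, 15:30-17:00.
Kira free: 06:00-08:30, 12:30-13:00, 14:00-16:00 (invert busy blocks within the working day).
Ben ∩ Sam: 12:00-17:00.
Ben ∩ Sam ∩ Emeka: 12:00-12:30, 13:30-15:00, 15:30-17:00.
Ben ∩ Sam ∩ Emeka ∩ Grace: 13:30-15:00, 15:30-17:00.
Ben ∩ Sam ∩ Emeka ∩ Grace ∩ Kira: 14:00-15:00, 15:30-16:00.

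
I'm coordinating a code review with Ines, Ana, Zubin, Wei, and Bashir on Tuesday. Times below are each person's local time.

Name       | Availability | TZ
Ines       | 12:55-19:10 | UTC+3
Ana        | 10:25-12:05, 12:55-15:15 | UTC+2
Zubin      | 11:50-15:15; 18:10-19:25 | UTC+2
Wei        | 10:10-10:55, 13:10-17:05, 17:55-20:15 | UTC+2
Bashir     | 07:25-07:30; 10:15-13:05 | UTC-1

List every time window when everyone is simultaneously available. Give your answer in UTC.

Ines in UTC: 09:55-16:10 (subtract 3h to convert from UTC+3).
Ana in UTC: 08:25-10:05, 10:55-13:15 (subtract 2h to convert from UTC+2).
Zubin in UTC: 09:50-13:15, 16:10-17:25 (subtract 2h to convert from UTC+2).
Wei in UTC: 08:10-08:55, 11:10-15:05, 15:55-18:15 (subtract 2h to convert from UTC+2).
Bashir in UTC: 08:25-08:30, 11:15-14:05 (add 1h to convert from UTC-1).
Ines ∩ Ana: 09:55-10:05, 10:55-13:15.
Ines ∩ Ana ∩ Zubin: 09:55-10:05, 10:55-13:15.
Ines ∩ Ana ∩ Zubin ∩ Wei: 11:10-13:15.
Ines ∩ Ana ∩ Zubin ∩ Wei ∩ Bashir: 11:15-13:15.

11:15-13:15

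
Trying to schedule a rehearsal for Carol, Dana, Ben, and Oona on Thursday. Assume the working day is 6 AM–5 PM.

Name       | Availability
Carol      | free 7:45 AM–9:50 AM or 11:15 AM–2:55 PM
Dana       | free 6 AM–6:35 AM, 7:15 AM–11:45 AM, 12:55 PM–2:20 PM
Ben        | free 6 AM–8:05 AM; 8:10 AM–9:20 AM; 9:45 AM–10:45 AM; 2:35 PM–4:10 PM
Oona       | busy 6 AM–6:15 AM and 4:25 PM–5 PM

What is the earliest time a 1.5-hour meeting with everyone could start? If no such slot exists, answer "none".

Carol free: 07:45-09:50, 11:15-14:55.
Dana free: 06:00-06:35, 07:15-11:45, 12:55-14:20.
Ben free: 06:00-08:05, 08:10-09:20, 09:45-10:45, 14:35-16:10.
Oona free: 06:15-16:25 (invert busy blocks within the working day).
Carol ∩ Dana: 07:45-09:50, 11:15-11:45, 12:55-14:20.
Carol ∩ Dana ∩ Ben: 07:45-08:05, 08:10-09:20, 09:45-09:50.
Carol ∩ Dana ∩ Ben ∩ Oona: 07:45-08:05, 08:10-09:20, 09:45-09:50.
So the common availability across everyone is 07:45-08:05, 08:10-09:20, 09:45-09:50.
No common window is at least 90 minutes long.

none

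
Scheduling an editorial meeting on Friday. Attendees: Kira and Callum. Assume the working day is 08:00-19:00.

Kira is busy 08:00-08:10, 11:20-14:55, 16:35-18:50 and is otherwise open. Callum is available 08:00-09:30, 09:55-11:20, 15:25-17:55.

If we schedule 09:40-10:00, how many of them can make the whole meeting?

1

Kira free: 08:10-11:20, 14:55-16:35, 18:50-19:00 (invert busy blocks within the working day).
Callum free: 08:00-09:30, 09:55-11:20, 15:25-17:55.
Kira can make the full 09:40-10:00 slot — that's 1.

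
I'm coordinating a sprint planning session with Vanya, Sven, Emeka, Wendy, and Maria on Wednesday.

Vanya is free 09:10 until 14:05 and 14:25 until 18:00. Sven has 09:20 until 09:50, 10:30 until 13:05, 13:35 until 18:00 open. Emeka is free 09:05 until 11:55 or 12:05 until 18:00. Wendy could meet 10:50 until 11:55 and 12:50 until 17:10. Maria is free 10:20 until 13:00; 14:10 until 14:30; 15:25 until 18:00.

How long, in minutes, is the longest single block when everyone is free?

Vanya ∩ Sven: 09:20-09:50, 10:30-13:05, 13:35-14:05, 14:25-18:00.
Vanya ∩ Sven ∩ Emeka: 09:20-09:50, 10:30-11:55, 12:05-13:05, 13:35-14:05, 14:25-18:00.
Vanya ∩ Sven ∩ Emeka ∩ Wendy: 10:50-11:55, 12:50-13:05, 13:35-14:05, 14:25-17:10.
Vanya ∩ Sven ∩ Emeka ∩ Wendy ∩ Maria: 10:50-11:55, 12:50-13:00, 14:25-14:30, 15:25-17:10.
The longest is 15:25-17:10 at 105 minutes.

105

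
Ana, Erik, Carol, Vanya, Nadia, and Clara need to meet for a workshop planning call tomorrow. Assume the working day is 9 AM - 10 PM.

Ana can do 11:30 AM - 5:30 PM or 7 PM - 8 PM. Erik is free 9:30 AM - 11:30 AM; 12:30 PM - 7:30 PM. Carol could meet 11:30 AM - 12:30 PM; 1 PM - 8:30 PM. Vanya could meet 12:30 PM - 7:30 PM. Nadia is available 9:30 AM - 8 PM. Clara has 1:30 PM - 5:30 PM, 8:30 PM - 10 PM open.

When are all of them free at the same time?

Ana ∩ Erik: 12:30-17:30, 19:00-19:30.
Ana ∩ Erik ∩ Carol: 13:00-17:30, 19:00-19:30.
Ana ∩ Erik ∩ Carol ∩ Vanya: 13:00-17:30, 19:00-19:30.
Ana ∩ Erik ∩ Carol ∩ Vanya ∩ Nadia: 13:00-17:30, 19:00-19:30.
Ana ∩ Erik ∩ Carol ∩ Vanya ∩ Nadia ∩ Clara: 13:30-17:30.
Those are the intersection windows.

13:30-17:30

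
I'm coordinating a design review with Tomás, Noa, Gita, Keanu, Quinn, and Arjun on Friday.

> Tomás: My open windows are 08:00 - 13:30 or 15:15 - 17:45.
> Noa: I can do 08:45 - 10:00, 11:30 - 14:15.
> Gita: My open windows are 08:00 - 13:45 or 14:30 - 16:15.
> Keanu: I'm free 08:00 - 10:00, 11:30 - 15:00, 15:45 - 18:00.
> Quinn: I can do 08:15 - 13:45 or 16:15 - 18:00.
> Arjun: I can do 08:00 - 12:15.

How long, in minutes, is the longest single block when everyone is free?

Tomás ∩ Noa: 08:45-10:00, 11:30-13:30.
Tomás ∩ Noa ∩ Gita: 08:45-10:00, 11:30-13:30.
Tomás ∩ Noa ∩ Gita ∩ Keanu: 08:45-10:00, 11:30-13:30.
Tomás ∩ Noa ∩ Gita ∩ Keanu ∩ Quinn: 08:45-10:00, 11:30-13:30.
Tomás ∩ Noa ∩ Gita ∩ Keanu ∩ Quinn ∩ Arjun: 08:45-10:00, 11:30-12:15.
So the common availability across everyone is 08:45-10:00, 11:30-12:15.
The longest is 08:45-10:00 at 75 minutes.

75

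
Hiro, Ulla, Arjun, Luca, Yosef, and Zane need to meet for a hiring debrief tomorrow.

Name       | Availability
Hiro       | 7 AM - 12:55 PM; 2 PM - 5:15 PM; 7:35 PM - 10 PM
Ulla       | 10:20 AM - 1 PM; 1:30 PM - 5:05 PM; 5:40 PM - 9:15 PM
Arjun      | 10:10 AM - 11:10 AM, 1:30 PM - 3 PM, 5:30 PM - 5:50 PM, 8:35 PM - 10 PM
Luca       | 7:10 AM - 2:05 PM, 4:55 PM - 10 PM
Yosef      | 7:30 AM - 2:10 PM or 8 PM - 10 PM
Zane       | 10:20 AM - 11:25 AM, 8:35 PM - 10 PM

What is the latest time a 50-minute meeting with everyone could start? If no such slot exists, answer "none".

10:20

Hiro ∩ Ulla: 10:20-12:55, 14:00-17:05, 19:35-21:15.
Hiro ∩ Ulla ∩ Arjun: 10:20-11:10, 14:00-15:00, 20:35-21:15.
Hiro ∩ Ulla ∩ Arjun ∩ Luca: 10:20-11:10, 14:00-14:05, 20:35-21:15.
Hiro ∩ Ulla ∩ Arjun ∩ Luca ∩ Yosef: 10:20-11:10, 14:00-14:05, 20:35-21:15.
Hiro ∩ Ulla ∩ Arjun ∩ Luca ∩ Yosef ∩ Zane: 10:20-11:10, 20:35-21:15.
The last common window of at least 50 minutes is 10:20-11:10; a 50-minute meeting can start as late as 10:20 and still end by 11:10.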